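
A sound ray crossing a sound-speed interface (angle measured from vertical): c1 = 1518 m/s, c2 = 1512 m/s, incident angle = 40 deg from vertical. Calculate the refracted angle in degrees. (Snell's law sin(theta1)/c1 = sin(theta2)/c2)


sin(theta2) = (c2/c1)*sin(theta1) = (1512/1518)*sin(40 deg) = 0.64025
theta2 = arcsin(0.64025) = 39.81

39.81 deg


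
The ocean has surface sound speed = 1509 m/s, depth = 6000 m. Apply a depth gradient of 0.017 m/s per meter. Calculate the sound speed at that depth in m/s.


c = 1509 + 0.017 * 6000 = 1611.0

1611.0 m/s


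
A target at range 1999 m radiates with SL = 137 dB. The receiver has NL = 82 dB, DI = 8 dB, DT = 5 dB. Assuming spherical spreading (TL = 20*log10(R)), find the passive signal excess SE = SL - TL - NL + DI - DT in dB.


-8.02 dB


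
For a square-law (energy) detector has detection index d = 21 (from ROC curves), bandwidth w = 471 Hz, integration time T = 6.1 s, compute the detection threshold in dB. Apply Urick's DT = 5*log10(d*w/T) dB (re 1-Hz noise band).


16.05 dB


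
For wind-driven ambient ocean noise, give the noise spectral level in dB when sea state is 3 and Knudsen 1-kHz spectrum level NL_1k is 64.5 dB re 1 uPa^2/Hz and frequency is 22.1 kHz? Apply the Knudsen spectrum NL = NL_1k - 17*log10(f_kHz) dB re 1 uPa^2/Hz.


NL = NL_1k - 17*log10(f_kHz) = 64.5 - 17*log10(22.1) = 64.5 - (22.85) = 41.65

41.65 dB


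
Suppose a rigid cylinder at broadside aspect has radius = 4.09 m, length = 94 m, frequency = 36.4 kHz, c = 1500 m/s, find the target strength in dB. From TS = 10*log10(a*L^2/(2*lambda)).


lambda = 1500/36400 = 0.04121 m
TS = 10*log10(4.09*94^2/(2*0.04121)) = 56.42

56.42 dB


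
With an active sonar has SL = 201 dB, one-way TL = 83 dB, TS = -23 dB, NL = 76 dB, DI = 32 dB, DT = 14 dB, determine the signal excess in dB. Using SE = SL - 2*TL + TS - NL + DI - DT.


SE = SL - 2*TL + TS - NL + DI - DT = 201 - 2*83 + (-23) - 76 + 32 - 14 = -46

-46 dB


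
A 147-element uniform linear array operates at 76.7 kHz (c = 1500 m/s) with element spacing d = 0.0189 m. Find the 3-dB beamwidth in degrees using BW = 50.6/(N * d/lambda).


Step 1: lambda = 1500/76700 = 0.01956 m
Step 2: d/lambda = 0.0189/0.01956 = 0.9663
Step 3: BW = 50.6/(N * d/lambda) = 50.6/(147 * 0.9663) = 0.36

0.36 deg


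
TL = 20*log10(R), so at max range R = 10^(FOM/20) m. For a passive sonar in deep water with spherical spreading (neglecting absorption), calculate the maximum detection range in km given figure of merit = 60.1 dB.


At max range FOM = TL, so 20*log10(R) = 60.1
R = 10^(60.1/20) = 1011.58 m = 1.01 km

1.01 km


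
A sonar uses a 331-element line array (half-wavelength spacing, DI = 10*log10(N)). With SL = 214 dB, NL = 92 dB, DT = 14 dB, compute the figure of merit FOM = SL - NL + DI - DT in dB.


Step 1: DI = 10*log10(331) = 25.2 dB
Step 2: FOM = SL - NL + DI - DT = 214 - 92 + 25.2 - 14 = 133.2

133.2 dB


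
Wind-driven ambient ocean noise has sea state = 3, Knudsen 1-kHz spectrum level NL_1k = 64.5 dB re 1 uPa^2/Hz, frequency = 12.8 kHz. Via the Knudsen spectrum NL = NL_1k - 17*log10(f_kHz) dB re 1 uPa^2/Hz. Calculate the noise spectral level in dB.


45.68 dB


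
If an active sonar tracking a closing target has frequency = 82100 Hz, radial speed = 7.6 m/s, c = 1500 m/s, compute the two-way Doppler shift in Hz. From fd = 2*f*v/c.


831.95 Hz


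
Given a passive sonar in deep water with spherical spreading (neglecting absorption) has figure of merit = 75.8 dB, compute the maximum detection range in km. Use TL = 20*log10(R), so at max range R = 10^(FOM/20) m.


6.17 km


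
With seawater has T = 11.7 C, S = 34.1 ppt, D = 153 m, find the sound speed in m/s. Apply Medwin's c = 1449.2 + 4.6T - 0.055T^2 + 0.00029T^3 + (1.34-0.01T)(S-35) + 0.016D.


c = 1449.2 + 4.6*11.7 - 0.055*11.7^2 + 0.00029*11.7^3 + (1.34 - 0.01*11.7)*(34.1 - 35) + 0.016*153 = 1497.3

1497.3 m/s


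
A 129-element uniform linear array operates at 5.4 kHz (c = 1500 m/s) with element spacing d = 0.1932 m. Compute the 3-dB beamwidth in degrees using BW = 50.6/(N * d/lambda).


Step 1: lambda = 1500/5400 = 0.27778 m
Step 2: d/lambda = 0.1932/0.27778 = 0.6955
Step 3: BW = 50.6/(N * d/lambda) = 50.6/(129 * 0.6955) = 0.56

0.56 deg


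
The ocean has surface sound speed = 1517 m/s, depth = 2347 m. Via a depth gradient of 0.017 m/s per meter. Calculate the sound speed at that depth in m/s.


1556.899 m/s


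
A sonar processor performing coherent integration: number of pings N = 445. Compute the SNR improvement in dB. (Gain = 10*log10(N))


Gain = 10*log10(445) = 26.48

26.48 dB


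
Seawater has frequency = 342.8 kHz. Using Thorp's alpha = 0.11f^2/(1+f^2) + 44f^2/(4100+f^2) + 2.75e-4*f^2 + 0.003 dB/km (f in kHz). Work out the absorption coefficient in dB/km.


f^2 = 117511.84
alpha = 0.11*117511.84/(1+117511.84) + 44*117511.84/(4100+117511.84) + 2.75e-4*117511.84 + 0.003 = 74.945

74.945 dB/km


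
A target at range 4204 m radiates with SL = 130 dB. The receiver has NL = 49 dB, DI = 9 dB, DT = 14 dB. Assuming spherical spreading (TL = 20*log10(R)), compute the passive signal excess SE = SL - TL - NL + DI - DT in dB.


Step 1: TL = 20*log10(4204) = 72.47 dB
Step 2: SE = 130 - 72.47 - 49 + 9 - 14 = 3.53

3.53 dB


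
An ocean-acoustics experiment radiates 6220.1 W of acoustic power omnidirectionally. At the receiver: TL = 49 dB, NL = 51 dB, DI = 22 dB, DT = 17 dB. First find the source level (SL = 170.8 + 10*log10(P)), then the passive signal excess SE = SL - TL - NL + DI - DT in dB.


Step 1: SL = 170.8 + 10*log10(6220.1) = 208.74 dB
Step 2: SE = SL - TL - NL + DI - DT = 208.74 - 49 - 51 + 22 - 17 = 113.74

113.74 dB


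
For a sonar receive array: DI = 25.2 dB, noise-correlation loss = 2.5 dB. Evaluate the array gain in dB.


22.7 dB


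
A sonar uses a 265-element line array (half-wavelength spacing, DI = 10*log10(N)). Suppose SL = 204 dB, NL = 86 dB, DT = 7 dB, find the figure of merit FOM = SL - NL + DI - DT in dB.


Step 1: DI = 10*log10(265) = 24.23 dB
Step 2: FOM = SL - NL + DI - DT = 204 - 86 + 24.23 - 7 = 135.23

135.23 dB


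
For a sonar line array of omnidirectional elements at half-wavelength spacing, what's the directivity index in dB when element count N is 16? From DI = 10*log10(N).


DI = 10*log10(16) = 12.04

12.04 dB


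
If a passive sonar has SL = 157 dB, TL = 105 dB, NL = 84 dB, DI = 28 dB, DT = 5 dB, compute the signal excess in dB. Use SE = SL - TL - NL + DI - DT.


-9 dB


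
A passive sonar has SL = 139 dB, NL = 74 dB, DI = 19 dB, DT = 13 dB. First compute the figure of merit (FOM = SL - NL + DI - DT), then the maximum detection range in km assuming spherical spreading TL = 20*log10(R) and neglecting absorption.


Step 1: FOM = SL - NL + DI - DT = 139 - 74 + 19 - 13 = 71 dB
Step 2: at max range FOM = TL = 20*log10(R), so R = 10^(71/20) = 3548.13 m = 3.55 km

3.55 km


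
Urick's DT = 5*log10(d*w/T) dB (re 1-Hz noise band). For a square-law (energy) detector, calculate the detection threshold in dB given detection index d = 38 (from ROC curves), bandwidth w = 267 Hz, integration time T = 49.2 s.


DT = 5*log10(d*w/T) = 5*log10(38 * 267 / 49.2) = 5*log10(206.22) = 11.57

11.57 dB


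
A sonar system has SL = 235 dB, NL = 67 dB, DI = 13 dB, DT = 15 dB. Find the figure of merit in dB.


FOM = SL - NL + DI - DT = 235 - 67 + 13 - 15 = 166

166 dB


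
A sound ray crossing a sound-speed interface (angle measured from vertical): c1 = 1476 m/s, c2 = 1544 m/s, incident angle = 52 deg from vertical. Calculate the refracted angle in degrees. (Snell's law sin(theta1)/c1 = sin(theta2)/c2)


55.52 deg


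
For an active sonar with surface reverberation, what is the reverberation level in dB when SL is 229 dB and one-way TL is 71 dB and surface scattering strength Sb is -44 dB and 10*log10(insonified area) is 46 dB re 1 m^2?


RL = SL - 2*TL + Sb + 10*log10(A) = 229 - 2*71 + (-44) + 46 = 89

89 dB


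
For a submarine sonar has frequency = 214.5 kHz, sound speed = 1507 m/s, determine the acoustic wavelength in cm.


0.7 cm


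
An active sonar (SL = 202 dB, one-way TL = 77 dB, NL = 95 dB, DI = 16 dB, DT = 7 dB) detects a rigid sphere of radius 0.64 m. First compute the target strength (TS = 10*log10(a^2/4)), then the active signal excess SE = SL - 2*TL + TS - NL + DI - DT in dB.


Step 1: TS = 10*log10(0.64^2/4) = -9.9 dB
Step 2: SE = SL - 2*TL + TS - NL + DI - DT = 202 - 2*77 + (-9.9) - 95 + 16 - 7 = -47.9

-47.9 dB


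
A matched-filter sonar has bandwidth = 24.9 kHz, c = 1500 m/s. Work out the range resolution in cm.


dR = c/(2*BW) = 1500 / (2 * 24.9e3) = 0.0301 m = 3.01 cm

3.01 cm


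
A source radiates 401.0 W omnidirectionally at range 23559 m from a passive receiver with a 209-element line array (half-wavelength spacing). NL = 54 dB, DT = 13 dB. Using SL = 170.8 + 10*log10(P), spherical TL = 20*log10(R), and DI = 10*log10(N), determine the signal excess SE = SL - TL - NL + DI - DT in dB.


65.59 dB


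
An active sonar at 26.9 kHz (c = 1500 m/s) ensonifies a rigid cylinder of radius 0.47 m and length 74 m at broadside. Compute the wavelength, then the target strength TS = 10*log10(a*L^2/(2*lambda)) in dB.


Step 1: lambda = c/f = 1500/26900 = 0.05576 m
Step 2: TS = 10*log10(a*L^2/(2*lambda)) = 10*log10(0.47*74^2/(2*0.05576)) = 43.63

43.63 dB


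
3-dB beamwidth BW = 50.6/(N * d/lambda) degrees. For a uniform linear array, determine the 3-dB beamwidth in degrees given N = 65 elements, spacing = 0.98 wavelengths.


BW = 50.6 / (65 * 0.98) = 50.6 / 63.7 = 0.79

0.79 deg


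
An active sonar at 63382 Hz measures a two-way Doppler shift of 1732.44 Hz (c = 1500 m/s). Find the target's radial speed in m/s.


20.5 m/s


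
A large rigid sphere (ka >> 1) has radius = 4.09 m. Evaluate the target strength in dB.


TS = 10*log10(4.09^2 / 4) = 10*log10(4.182025) = 6.21

6.21 dB


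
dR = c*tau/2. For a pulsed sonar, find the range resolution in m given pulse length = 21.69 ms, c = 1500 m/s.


dR = c*tau/2 = 1500 * 21.69e-3 / 2 = 16.2675

16.2675 m


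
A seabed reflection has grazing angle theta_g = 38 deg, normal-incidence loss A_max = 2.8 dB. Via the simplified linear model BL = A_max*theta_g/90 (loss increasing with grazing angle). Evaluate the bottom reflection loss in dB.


BL = A_max * theta_g / 90 = 2.8 * 38 / 90 = 1.18

1.18 dB


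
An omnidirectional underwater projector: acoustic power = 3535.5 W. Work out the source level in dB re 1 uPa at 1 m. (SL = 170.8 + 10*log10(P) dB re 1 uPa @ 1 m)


206.28 dB


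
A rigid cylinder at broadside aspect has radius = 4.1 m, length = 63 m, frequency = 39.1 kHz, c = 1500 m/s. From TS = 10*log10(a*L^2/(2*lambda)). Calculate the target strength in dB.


lambda = 1500/39100 = 0.03836 m
TS = 10*log10(4.1*63^2/(2*0.03836)) = 53.27

53.27 dB


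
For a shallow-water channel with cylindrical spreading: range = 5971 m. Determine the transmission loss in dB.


37.76 dB


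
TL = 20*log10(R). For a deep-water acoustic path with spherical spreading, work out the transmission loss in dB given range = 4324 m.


72.72 dB


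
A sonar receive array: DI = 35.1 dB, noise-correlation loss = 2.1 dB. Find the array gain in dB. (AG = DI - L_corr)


AG = DI - L_corr = 35.1 - 2.1 = 33.0

33.0 dB


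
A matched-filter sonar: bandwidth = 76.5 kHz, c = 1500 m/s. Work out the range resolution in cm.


0.98 cm


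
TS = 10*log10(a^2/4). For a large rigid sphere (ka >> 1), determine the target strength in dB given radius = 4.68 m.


TS = 10*log10(4.68^2 / 4) = 10*log10(5.4756) = 7.38

7.38 dB


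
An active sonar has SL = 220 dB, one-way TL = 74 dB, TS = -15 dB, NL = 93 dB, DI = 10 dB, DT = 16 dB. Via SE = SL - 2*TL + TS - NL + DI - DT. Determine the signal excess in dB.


SE = SL - 2*TL + TS - NL + DI - DT = 220 - 2*74 + (-15) - 93 + 10 - 16 = -42

-42 dB


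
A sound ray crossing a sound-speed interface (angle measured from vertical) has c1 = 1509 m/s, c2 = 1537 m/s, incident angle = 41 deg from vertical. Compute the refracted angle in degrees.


41.93 deg


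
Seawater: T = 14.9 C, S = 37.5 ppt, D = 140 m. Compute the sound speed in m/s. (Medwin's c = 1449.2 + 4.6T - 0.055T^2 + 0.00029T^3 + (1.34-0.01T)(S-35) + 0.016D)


c = 1449.2 + 4.6*14.9 - 0.055*14.9^2 + 0.00029*14.9^3 + (1.34 - 0.01*14.9)*(37.5 - 35) + 0.016*140 = 1511.71

1511.71 m/s


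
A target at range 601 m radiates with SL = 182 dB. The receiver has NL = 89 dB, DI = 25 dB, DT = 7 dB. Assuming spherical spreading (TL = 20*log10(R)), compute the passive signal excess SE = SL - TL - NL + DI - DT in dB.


55.42 dB


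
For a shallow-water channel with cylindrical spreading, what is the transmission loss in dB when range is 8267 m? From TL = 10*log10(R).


TL = 10*log10(8267) = 39.17

39.17 dB


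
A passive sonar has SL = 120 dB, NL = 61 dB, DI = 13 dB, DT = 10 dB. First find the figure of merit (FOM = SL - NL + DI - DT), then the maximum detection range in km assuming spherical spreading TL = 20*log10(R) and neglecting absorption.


Step 1: FOM = SL - NL + DI - DT = 120 - 61 + 13 - 10 = 62 dB
Step 2: at max range FOM = TL = 20*log10(R), so R = 10^(62/20) = 1258.93 m = 1.26 km

1.26 km


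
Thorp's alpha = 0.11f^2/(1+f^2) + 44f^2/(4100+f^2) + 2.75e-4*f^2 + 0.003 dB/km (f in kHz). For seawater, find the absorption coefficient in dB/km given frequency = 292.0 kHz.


65.542 dB/km


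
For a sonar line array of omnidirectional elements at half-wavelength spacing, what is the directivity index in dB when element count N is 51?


DI = 10*log10(51) = 17.08

17.08 dB


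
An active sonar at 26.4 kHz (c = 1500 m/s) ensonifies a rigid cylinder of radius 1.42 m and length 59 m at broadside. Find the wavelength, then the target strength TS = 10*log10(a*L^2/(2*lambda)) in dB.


Step 1: lambda = c/f = 1500/26400 = 0.05682 m
Step 2: TS = 10*log10(a*L^2/(2*lambda)) = 10*log10(1.42*59^2/(2*0.05682)) = 46.38

46.38 dB


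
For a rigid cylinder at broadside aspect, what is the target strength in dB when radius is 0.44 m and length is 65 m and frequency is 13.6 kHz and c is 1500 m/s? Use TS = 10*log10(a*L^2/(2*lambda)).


lambda = 1500/13600 = 0.11029 m
TS = 10*log10(0.44*65^2/(2*0.11029)) = 39.26

39.26 dB


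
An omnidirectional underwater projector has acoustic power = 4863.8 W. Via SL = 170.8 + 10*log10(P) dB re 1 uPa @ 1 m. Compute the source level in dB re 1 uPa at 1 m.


SL = 170.8 + 10*log10(4863.8) = 170.8 + 36.87 = 207.67

207.67 dB


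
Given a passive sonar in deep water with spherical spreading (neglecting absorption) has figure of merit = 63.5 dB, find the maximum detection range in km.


1.5 km


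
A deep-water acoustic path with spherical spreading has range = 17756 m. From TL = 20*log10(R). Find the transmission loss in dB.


TL = 20*log10(17756) = 84.99

84.99 dB


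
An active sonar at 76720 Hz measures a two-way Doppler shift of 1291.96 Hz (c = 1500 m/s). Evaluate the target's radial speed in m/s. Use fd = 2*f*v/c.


From fd = 2*f*v/c, v = c*fd/(2*f) = 1500 * 1291.96 / (2*76720) = 12.63

12.63 m/s


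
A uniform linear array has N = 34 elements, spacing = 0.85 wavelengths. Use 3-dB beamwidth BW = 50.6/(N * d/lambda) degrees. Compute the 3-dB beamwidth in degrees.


1.75 deg


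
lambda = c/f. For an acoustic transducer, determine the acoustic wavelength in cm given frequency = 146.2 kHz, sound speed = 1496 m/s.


lambda = c/f = 1496 / 146200 = 0.0102 m = 1.02 cm

1.02 cm


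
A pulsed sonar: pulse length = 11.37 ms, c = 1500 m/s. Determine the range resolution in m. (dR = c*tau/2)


dR = c*tau/2 = 1500 * 11.37e-3 / 2 = 8.5275

8.5275 m


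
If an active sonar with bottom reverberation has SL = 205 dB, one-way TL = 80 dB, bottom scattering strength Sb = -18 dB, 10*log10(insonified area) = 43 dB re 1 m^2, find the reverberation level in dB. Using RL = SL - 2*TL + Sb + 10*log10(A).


RL = SL - 2*TL + Sb + 10*log10(A) = 205 - 2*80 + (-18) + 43 = 70

70 dB


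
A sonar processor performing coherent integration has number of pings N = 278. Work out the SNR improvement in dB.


Gain = 10*log10(278) = 24.44

24.44 dB


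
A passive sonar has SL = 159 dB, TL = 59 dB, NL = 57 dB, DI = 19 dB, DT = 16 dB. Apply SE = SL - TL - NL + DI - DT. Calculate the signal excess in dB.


SE = SL - TL - NL + DI - DT = 159 - 59 - 57 + 19 - 16 = 46

46 dB


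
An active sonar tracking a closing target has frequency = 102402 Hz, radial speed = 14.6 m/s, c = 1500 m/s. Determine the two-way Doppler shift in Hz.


1993.43 Hz


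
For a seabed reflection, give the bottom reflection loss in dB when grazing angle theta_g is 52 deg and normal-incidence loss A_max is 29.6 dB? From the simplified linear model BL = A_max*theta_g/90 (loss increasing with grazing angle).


BL = A_max * theta_g / 90 = 29.6 * 52 / 90 = 17.1

17.1 dB


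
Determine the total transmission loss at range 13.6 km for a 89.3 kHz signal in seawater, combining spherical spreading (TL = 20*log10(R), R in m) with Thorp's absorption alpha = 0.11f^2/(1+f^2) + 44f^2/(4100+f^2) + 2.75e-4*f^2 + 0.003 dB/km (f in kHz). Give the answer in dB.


509.24 dB


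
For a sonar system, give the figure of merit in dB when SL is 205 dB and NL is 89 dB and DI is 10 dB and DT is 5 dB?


121 dB


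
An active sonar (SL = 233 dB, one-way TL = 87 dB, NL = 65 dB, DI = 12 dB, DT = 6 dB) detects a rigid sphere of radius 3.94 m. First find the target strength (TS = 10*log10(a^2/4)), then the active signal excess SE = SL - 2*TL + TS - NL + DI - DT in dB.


Step 1: TS = 10*log10(3.94^2/4) = 5.89 dB
Step 2: SE = SL - 2*TL + TS - NL + DI - DT = 233 - 2*87 + (5.89) - 65 + 12 - 6 = 5.89

5.89 dB


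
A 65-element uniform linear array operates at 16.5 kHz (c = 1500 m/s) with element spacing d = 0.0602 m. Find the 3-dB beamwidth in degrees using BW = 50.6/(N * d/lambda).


Step 1: lambda = 1500/16500 = 0.09091 m
Step 2: d/lambda = 0.0602/0.09091 = 0.6622
Step 3: BW = 50.6/(N * d/lambda) = 50.6/(65 * 0.6622) = 1.18

1.18 deg


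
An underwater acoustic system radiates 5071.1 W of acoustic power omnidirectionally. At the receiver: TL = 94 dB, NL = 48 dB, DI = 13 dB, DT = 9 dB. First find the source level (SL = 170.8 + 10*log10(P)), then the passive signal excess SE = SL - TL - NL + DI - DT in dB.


Step 1: SL = 170.8 + 10*log10(5071.1) = 207.85 dB
Step 2: SE = SL - TL - NL + DI - DT = 207.85 - 94 - 48 + 13 - 9 = 69.85

69.85 dB


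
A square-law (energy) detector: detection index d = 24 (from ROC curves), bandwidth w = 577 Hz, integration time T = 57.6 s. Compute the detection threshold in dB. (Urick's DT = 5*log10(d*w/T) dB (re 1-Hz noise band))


DT = 5*log10(d*w/T) = 5*log10(24 * 577 / 57.6) = 5*log10(240.42) = 11.9

11.9 dB


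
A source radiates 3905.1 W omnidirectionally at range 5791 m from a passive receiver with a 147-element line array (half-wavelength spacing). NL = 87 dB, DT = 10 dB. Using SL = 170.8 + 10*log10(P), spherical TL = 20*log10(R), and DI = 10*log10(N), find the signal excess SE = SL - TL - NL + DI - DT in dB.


Step 1: SL = 170.8 + 10*log10(3905.1) = 206.72 dB
Step 2: TL = 20*log10(5791) = 75.26 dB
Step 3: DI = 10*log10(147) = 21.67 dB
Step 4: SE = SL - TL - NL + DI - DT = 206.72 - 75.26 - 87 + 21.67 - 10 = 56.13

56.13 dB


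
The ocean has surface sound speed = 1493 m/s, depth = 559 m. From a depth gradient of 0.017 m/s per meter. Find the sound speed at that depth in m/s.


1502.503 m/s


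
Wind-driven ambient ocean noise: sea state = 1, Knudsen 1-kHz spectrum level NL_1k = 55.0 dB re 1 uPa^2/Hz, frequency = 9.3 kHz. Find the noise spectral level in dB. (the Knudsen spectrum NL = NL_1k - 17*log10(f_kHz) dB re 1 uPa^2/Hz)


NL = NL_1k - 17*log10(f_kHz) = 55.0 - 17*log10(9.3) = 55.0 - (16.46) = 38.54

38.54 dB


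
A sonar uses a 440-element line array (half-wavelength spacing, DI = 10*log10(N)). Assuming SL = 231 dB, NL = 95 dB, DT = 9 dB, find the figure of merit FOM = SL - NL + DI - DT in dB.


Step 1: DI = 10*log10(440) = 26.43 dB
Step 2: FOM = SL - NL + DI - DT = 231 - 95 + 26.43 - 9 = 153.43

153.43 dB


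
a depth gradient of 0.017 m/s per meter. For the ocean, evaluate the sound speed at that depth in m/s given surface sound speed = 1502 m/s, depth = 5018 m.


c = 1502 + 0.017 * 5018 = 1587.306

1587.306 m/s


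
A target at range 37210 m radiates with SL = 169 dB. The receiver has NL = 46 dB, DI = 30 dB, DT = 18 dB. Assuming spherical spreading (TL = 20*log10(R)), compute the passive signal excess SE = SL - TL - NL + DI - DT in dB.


Step 1: TL = 20*log10(37210) = 91.41 dB
Step 2: SE = 169 - 91.41 - 46 + 30 - 18 = 43.59

43.59 dB


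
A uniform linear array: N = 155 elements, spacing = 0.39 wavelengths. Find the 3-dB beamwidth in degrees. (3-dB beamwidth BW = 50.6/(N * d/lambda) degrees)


0.84 deg


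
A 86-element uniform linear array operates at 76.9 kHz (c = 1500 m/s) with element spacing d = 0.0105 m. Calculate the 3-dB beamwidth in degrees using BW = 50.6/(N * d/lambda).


Step 1: lambda = 1500/76900 = 0.01951 m
Step 2: d/lambda = 0.0105/0.01951 = 0.5382
Step 3: BW = 50.6/(N * d/lambda) = 50.6/(86 * 0.5382) = 1.09

1.09 deg


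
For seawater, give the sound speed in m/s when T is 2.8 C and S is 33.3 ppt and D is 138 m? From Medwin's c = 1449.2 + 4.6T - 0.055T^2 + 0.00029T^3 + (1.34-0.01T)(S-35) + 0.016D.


c = 1449.2 + 4.6*2.8 - 0.055*2.8^2 + 0.00029*2.8^3 + (1.34 - 0.01*2.8)*(33.3 - 35) + 0.016*138 = 1461.63

1461.63 m/s


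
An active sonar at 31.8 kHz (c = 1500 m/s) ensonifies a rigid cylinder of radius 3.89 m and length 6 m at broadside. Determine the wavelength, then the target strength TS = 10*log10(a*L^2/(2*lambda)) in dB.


Step 1: lambda = c/f = 1500/31800 = 0.04717 m
Step 2: TS = 10*log10(a*L^2/(2*lambda)) = 10*log10(3.89*6^2/(2*0.04717)) = 31.72

31.72 dB


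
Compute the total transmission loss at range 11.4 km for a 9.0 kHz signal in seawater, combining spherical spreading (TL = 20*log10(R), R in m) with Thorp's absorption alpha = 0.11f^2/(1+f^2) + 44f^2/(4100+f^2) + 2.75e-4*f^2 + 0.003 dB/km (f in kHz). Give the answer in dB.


Step 1 (Thorp): alpha = 0.11*81.0/(1+81.0) + 44*81.0/(4100+81.0) + 2.75e-4*81.0 + 0.003 = 0.9864 dB/km
Step 2: TL_spread = 20*log10(11400) = 81.14 dB
Step 3: TL_abs = alpha*R = 0.9864 * 11.4 = 11.24 dB
Step 4: TL_total = 81.14 + 11.24 = 92.38

92.38 dB


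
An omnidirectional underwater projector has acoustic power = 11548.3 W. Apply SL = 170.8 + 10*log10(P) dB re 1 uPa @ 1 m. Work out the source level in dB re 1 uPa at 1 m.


211.43 dB


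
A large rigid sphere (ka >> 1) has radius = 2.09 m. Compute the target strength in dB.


0.38 dB


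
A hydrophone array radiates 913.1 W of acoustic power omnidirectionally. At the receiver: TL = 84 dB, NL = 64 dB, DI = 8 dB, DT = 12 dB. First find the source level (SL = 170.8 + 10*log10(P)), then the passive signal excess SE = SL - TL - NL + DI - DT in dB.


Step 1: SL = 170.8 + 10*log10(913.1) = 200.41 dB
Step 2: SE = SL - TL - NL + DI - DT = 200.41 - 84 - 64 + 8 - 12 = 48.41

48.41 dB


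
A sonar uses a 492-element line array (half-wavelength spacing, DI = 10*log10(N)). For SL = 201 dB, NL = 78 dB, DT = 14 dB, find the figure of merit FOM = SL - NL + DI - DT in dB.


Step 1: DI = 10*log10(492) = 26.92 dB
Step 2: FOM = SL - NL + DI - DT = 201 - 78 + 26.92 - 14 = 135.92

135.92 dB


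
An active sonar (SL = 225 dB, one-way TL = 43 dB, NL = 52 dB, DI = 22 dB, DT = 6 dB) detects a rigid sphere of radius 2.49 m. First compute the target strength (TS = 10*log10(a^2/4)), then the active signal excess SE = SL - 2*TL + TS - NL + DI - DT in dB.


Step 1: TS = 10*log10(2.49^2/4) = 1.9 dB
Step 2: SE = SL - 2*TL + TS - NL + DI - DT = 225 - 2*43 + (1.9) - 52 + 22 - 6 = 104.9

104.9 dB


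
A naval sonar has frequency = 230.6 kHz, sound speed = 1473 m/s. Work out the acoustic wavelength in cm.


lambda = c/f = 1473 / 230600 = 0.0064 m = 0.64 cm

0.64 cm


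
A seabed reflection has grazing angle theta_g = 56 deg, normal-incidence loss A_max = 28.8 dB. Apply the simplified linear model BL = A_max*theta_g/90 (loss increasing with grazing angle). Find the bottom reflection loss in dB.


BL = A_max * theta_g / 90 = 28.8 * 56 / 90 = 17.92

17.92 dB


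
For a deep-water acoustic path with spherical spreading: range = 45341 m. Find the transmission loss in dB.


93.13 dB


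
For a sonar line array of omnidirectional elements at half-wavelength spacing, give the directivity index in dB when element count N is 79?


DI = 10*log10(79) = 18.98

18.98 dB


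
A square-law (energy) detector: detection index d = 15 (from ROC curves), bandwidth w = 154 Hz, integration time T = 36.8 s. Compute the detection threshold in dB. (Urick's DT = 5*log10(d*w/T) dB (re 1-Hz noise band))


DT = 5*log10(d*w/T) = 5*log10(15 * 154 / 36.8) = 5*log10(62.77) = 8.99

8.99 dB


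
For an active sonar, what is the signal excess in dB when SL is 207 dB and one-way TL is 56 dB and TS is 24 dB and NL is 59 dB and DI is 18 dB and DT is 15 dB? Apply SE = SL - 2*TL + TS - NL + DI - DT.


63 dB


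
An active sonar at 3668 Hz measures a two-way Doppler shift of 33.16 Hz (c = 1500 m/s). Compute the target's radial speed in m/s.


6.78 m/s


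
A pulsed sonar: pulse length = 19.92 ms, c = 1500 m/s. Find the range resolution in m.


dR = c*tau/2 = 1500 * 19.92e-3 / 2 = 14.94

14.94 m


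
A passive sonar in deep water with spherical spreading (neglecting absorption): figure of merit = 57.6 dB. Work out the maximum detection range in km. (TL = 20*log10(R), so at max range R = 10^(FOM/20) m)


At max range FOM = TL, so 20*log10(R) = 57.6
R = 10^(57.6/20) = 758.58 m = 0.76 km

0.76 km


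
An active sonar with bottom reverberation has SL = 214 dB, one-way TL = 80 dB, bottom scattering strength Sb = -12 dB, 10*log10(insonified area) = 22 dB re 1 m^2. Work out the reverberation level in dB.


RL = SL - 2*TL + Sb + 10*log10(A) = 214 - 2*80 + (-12) + 22 = 64

64 dB


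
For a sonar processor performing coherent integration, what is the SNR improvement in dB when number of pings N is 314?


Gain = 10*log10(314) = 24.97

24.97 dB


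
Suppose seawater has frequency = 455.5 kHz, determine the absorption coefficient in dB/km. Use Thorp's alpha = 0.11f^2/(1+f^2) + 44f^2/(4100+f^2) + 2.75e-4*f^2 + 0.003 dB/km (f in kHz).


f^2 = 207480.25
alpha = 0.11*207480.25/(1+207480.25) + 44*207480.25/(4100+207480.25) + 2.75e-4*207480.25 + 0.003 = 100.317

100.317 dB/km


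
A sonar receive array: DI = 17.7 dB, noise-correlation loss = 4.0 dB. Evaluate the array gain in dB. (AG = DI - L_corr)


13.7 dB


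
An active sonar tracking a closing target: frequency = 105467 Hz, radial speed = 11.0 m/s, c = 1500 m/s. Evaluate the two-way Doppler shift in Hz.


1546.85 Hz


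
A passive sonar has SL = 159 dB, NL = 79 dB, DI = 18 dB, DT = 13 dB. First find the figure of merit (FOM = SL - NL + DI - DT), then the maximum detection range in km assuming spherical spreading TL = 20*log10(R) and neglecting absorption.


Step 1: FOM = SL - NL + DI - DT = 159 - 79 + 18 - 13 = 85 dB
Step 2: at max range FOM = TL = 20*log10(R), so R = 10^(85/20) = 17782.79 m = 17.78 km

17.78 km


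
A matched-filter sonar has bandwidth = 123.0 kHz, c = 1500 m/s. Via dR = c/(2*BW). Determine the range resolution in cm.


dR = c/(2*BW) = 1500 / (2 * 123.0e3) = 0.0061 m = 0.61 cm

0.61 cm


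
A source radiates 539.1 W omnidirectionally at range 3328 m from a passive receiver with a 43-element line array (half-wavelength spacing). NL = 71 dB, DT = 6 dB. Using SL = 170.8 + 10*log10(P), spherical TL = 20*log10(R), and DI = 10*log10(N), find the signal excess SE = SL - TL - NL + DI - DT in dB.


67.01 dB


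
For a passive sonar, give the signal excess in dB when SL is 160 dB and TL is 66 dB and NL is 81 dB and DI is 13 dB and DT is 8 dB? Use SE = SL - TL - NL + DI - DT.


18 dB


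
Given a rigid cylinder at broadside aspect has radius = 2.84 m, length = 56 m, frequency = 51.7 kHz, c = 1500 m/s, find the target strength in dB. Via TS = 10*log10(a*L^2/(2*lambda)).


lambda = 1500/51700 = 0.02901 m
TS = 10*log10(2.84*56^2/(2*0.02901)) = 51.86

51.86 dB


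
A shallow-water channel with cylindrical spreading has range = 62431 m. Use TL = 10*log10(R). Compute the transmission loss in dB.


TL = 10*log10(62431) = 47.95

47.95 dB


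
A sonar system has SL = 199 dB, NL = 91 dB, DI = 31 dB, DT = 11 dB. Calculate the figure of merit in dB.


FOM = SL - NL + DI - DT = 199 - 91 + 31 - 11 = 128

128 dB


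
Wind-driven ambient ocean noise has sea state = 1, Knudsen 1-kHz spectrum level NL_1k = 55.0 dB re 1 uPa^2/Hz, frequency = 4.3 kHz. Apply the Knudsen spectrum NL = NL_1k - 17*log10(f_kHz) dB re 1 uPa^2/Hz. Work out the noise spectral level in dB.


NL = NL_1k - 17*log10(f_kHz) = 55.0 - 17*log10(4.3) = 55.0 - (10.77) = 44.23

44.23 dB


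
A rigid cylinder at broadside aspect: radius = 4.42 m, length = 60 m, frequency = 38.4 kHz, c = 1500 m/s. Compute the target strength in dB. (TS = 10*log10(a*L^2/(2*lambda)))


lambda = 1500/38400 = 0.03906 m
TS = 10*log10(4.42*60^2/(2*0.03906)) = 53.09

53.09 dB


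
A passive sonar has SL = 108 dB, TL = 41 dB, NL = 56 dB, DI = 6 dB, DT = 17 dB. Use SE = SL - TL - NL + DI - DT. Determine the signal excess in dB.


SE = SL - TL - NL + DI - DT = 108 - 41 - 56 + 6 - 17 = 0

0 dB


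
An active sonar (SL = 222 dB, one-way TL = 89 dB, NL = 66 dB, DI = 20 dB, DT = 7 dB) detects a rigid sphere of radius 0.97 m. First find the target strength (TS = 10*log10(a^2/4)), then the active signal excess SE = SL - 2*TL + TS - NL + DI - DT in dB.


Step 1: TS = 10*log10(0.97^2/4) = -6.29 dB
Step 2: SE = SL - 2*TL + TS - NL + DI - DT = 222 - 2*89 + (-6.29) - 66 + 20 - 7 = -15.29

-15.29 dB


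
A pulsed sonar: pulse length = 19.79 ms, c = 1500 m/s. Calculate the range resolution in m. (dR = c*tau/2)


dR = c*tau/2 = 1500 * 19.79e-3 / 2 = 14.8425

14.8425 m


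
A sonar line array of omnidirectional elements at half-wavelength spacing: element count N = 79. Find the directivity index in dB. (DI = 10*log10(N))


DI = 10*log10(79) = 18.98

18.98 dB


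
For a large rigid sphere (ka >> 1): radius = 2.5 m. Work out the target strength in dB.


TS = 10*log10(2.5^2 / 4) = 10*log10(1.5625) = 1.94

1.94 dB


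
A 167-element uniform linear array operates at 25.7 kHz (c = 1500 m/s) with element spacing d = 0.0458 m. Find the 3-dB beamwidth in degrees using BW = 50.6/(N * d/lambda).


Step 1: lambda = 1500/25700 = 0.05837 m
Step 2: d/lambda = 0.0458/0.05837 = 0.7846
Step 3: BW = 50.6/(N * d/lambda) = 50.6/(167 * 0.7846) = 0.39

0.39 deg


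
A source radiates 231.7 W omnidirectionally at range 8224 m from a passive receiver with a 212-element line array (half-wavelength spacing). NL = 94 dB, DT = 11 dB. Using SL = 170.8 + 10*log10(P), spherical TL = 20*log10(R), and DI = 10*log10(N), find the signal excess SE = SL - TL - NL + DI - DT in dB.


34.41 dB


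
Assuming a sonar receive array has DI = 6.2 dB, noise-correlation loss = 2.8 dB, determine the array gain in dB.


AG = DI - L_corr = 6.2 - 2.8 = 3.4

3.4 dB


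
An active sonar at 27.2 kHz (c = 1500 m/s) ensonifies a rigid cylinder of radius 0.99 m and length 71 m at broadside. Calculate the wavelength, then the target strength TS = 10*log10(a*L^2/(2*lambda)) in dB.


Step 1: lambda = c/f = 1500/27200 = 0.05515 m
Step 2: TS = 10*log10(a*L^2/(2*lambda)) = 10*log10(0.99*71^2/(2*0.05515)) = 46.56

46.56 dB


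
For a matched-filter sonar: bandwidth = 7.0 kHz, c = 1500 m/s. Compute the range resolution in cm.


10.71 cm


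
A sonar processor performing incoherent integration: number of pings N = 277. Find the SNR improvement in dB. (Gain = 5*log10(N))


Gain = 5*log10(277) = 12.21

12.21 dB


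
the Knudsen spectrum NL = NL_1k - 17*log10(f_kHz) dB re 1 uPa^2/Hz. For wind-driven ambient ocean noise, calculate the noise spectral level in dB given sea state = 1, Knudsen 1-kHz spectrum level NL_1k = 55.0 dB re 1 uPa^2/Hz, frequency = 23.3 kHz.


31.75 dB


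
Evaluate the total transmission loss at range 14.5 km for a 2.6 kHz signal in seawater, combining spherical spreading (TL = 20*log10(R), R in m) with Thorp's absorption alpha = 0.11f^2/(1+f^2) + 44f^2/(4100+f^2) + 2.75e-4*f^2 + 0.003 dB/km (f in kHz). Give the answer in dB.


85.74 dB


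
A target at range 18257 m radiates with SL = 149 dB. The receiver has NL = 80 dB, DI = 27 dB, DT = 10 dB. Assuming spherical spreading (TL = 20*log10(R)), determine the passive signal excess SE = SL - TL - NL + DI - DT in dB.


Step 1: TL = 20*log10(18257) = 85.23 dB
Step 2: SE = 149 - 85.23 - 80 + 27 - 10 = 0.77

0.77 dB


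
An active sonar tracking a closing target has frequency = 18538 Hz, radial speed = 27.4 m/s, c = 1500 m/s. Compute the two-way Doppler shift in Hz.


677.25 Hz


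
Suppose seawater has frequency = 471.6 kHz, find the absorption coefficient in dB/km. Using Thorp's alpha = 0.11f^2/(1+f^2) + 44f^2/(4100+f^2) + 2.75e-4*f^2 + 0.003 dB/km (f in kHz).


104.478 dB/km


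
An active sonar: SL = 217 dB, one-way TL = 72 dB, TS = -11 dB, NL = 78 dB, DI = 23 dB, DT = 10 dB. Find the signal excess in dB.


-3 dB


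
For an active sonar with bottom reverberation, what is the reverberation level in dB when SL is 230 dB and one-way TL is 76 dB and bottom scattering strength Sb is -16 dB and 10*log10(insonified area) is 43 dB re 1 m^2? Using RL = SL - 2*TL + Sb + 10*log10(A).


RL = SL - 2*TL + Sb + 10*log10(A) = 230 - 2*76 + (-16) + 43 = 105

105 dB


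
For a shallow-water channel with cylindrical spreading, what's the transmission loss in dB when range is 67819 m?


48.31 dB


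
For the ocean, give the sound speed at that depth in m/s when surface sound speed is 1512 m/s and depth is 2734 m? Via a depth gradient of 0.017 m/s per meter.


1558.478 m/s


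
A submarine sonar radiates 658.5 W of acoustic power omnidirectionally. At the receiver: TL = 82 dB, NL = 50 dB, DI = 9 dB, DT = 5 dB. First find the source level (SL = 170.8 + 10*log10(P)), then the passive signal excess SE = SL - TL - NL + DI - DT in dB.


Step 1: SL = 170.8 + 10*log10(658.5) = 198.99 dB
Step 2: SE = SL - TL - NL + DI - DT = 198.99 - 82 - 50 + 9 - 5 = 70.99

70.99 dB


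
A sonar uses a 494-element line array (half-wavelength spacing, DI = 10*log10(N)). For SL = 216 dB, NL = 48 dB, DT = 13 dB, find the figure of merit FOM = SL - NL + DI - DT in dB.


Step 1: DI = 10*log10(494) = 26.94 dB
Step 2: FOM = SL - NL + DI - DT = 216 - 48 + 26.94 - 13 = 181.94

181.94 dB


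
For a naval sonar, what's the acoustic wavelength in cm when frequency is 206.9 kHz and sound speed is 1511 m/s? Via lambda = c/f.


lambda = c/f = 1511 / 206900 = 0.0073 m = 0.73 cm

0.73 cm


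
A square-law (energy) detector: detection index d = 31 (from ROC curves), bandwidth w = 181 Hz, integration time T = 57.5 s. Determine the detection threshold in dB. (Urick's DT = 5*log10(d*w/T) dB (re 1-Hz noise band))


DT = 5*log10(d*w/T) = 5*log10(31 * 181 / 57.5) = 5*log10(97.58) = 9.95

9.95 dB


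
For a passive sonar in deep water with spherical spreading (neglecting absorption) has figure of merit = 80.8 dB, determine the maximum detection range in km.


At max range FOM = TL, so 20*log10(R) = 80.8
R = 10^(80.8/20) = 10964.78 m = 10.96 km

10.96 km


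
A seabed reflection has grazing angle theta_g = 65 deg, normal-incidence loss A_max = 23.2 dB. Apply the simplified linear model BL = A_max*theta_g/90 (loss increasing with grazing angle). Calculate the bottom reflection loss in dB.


16.76 dB


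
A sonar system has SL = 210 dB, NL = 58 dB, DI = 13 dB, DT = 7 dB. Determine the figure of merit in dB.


158 dB


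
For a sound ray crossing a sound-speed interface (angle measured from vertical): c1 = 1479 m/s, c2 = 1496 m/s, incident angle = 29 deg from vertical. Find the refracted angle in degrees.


sin(theta2) = (c2/c1)*sin(theta1) = (1496/1479)*sin(29 deg) = 0.49038
theta2 = arcsin(0.49038) = 29.37

29.37 deg


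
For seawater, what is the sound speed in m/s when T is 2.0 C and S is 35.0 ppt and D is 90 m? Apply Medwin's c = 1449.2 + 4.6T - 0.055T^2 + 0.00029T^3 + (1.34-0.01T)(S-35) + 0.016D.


c = 1449.2 + 4.6*2.0 - 0.055*2.0^2 + 0.00029*2.0^3 + (1.34 - 0.01*2.0)*(35.0 - 35) + 0.016*90 = 1459.62

1459.62 m/s


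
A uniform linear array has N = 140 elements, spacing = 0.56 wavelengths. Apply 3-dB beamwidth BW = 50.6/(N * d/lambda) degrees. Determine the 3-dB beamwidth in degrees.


BW = 50.6 / (140 * 0.56) = 50.6 / 78.4 = 0.65

0.65 deg


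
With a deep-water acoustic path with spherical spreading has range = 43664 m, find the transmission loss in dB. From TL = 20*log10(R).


92.8 dB


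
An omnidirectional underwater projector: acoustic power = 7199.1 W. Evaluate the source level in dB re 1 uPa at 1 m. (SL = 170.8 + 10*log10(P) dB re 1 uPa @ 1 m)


SL = 170.8 + 10*log10(7199.1) = 170.8 + 38.57 = 209.37

209.37 dB


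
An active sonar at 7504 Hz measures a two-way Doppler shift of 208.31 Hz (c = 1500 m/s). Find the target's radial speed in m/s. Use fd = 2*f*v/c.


From fd = 2*f*v/c, v = c*fd/(2*f) = 1500 * 208.31 / (2*7504) = 20.82

20.82 m/s


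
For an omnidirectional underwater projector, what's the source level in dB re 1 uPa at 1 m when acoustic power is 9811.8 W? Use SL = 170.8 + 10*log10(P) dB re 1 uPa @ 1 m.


SL = 170.8 + 10*log10(9811.8) = 170.8 + 39.92 = 210.72

210.72 dB


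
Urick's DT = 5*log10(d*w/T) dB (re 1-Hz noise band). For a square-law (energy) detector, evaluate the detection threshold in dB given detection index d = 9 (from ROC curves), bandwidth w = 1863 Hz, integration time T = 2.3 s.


DT = 5*log10(d*w/T) = 5*log10(9 * 1863 / 2.3) = 5*log10(7290.0) = 19.31

19.31 dB


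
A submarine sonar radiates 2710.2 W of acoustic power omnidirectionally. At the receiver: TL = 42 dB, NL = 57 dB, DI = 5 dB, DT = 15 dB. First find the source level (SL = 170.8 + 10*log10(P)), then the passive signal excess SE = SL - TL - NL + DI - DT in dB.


Step 1: SL = 170.8 + 10*log10(2710.2) = 205.13 dB
Step 2: SE = SL - TL - NL + DI - DT = 205.13 - 42 - 57 + 5 - 15 = 96.13

96.13 dB


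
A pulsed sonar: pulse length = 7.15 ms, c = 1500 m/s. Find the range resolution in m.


dR = c*tau/2 = 1500 * 7.15e-3 / 2 = 5.3625

5.3625 m


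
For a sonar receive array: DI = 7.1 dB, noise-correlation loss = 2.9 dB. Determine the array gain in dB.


4.2 dB


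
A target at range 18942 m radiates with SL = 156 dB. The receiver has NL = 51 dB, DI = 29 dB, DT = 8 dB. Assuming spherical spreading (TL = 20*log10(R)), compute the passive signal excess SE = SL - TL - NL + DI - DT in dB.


40.45 dB


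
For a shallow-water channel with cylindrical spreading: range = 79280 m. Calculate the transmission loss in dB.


48.99 dB


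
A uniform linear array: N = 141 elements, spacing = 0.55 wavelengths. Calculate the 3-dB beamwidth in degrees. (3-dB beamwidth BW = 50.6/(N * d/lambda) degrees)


0.65 deg


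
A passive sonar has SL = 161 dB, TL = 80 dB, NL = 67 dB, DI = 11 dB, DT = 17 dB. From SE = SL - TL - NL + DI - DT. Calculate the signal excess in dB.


SE = SL - TL - NL + DI - DT = 161 - 80 - 67 + 11 - 17 = 8

8 dB


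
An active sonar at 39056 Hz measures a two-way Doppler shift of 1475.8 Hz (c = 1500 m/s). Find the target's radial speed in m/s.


28.34 m/s


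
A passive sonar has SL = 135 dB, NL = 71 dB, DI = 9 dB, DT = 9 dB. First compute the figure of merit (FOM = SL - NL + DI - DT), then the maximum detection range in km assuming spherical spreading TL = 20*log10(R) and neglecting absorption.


Step 1: FOM = SL - NL + DI - DT = 135 - 71 + 9 - 9 = 64 dB
Step 2: at max range FOM = TL = 20*log10(R), so R = 10^(64/20) = 1584.89 m = 1.58 km

1.58 km
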